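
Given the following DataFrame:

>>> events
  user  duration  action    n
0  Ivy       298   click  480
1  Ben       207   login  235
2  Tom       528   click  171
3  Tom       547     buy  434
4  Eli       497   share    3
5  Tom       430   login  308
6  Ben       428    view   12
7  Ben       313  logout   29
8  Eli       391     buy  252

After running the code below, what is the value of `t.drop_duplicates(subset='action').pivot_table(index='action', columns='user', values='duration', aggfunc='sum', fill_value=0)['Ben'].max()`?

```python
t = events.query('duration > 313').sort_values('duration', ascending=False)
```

filter rows where duration > 313:
  user  duration action    n
2  Tom       528  click  171
3  Tom       547    buy  434
4  Eli       497  share    3
5  Tom       430  login  308
6  Ben       428   view   12
8  Eli       391    buy  252
sort by duration descending:
  user  duration action    n
3  Tom       547    buy  434
2  Tom       528  click  171
4  Eli       497  share    3
5  Tom       430  login  308
6  Ben       428   view   12
8  Eli       391    buy  252
drop duplicate action (keep=first):
  user  duration action    n
3  Tom       547    buy  434
2  Tom       528  click  171
4  Eli       497  share    3
5  Tom       430  login  308
6  Ben       428   view   12
pivot: rows=action, cols=user, sum(duration):
user    Ben  Eli  Tom
action               
buy       0    0  547
click     0    0  528
login     0    0  430
share     0  497    0
view    428    0    0

428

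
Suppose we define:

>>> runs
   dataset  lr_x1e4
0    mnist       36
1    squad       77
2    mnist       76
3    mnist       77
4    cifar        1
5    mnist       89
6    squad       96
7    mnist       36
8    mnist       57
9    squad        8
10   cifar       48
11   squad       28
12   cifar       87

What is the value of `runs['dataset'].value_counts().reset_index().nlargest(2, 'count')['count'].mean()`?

value_counts of dataset:
dataset
mnist    6
squad    4
cifar    3
Name: count, dtype: int64
reset_index():
  dataset  count
0   mnist      6
1   squad      4
2   cifar      3
take 2 rows with largest count:
  dataset  count
0   mnist      6
1   squad      4

5.0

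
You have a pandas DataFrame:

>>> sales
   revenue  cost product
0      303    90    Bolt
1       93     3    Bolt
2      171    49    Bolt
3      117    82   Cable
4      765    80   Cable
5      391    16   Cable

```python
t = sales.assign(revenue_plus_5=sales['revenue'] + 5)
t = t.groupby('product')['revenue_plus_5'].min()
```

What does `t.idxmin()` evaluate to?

add column revenue_plus_5 = sales['revenue'] + 5:
   revenue  cost product  revenue_plus_5
0      303    90    Bolt             308
1       93     3    Bolt              98
2      171    49    Bolt             176
3      117    82   Cable             122
4      765    80   Cable             770
5      391    16   Cable             396
group by product, min of revenue_plus_5:
product
Bolt      98
Cable    122
Name: revenue_plus_5, dtype: int64
Finally, label with the smallest value = Bolt.

Bolt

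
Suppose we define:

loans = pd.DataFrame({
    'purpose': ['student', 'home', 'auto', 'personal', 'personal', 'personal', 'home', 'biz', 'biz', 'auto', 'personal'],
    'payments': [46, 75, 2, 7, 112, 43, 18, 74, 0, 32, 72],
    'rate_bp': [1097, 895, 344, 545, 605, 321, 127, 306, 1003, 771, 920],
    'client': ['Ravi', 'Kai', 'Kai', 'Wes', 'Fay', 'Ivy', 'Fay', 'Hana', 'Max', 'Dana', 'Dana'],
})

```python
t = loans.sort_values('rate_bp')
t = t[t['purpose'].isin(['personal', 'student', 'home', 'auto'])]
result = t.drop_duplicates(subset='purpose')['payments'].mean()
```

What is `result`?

27.25

sort by rate_bp:
     purpose  payments  rate_bp client
6       home        18      127    Fay
7        biz        74      306   Hana
5   personal        43      321    Ivy
2       auto         2      344    Kai
3   personal         7      545    Wes
4   personal       112      605    Fay
9       auto        32      771   Dana
1       home        75      895    Kai
10  personal        72      920   Dana
8        biz         0     1003    Max
0    student        46     1097   Ravi
filter rows where purpose in ['personal', 'student', 'home', 'auto']:
     purpose  payments  rate_bp client
6       home        18      127    Fay
5   personal        43      321    Ivy
2       auto         2      344    Kai
3   personal         7      545    Wes
4   personal       112      605    Fay
9       auto        32      771   Dana
1       home        75      895    Kai
10  personal        72      920   Dana
0    student        46     1097   Ravi
drop duplicate purpose (keep=first):
    purpose  payments  rate_bp client
6      home        18      127    Fay
5  personal        43      321    Ivy
2      auto         2      344    Kai
0   student        46     1097   Ravi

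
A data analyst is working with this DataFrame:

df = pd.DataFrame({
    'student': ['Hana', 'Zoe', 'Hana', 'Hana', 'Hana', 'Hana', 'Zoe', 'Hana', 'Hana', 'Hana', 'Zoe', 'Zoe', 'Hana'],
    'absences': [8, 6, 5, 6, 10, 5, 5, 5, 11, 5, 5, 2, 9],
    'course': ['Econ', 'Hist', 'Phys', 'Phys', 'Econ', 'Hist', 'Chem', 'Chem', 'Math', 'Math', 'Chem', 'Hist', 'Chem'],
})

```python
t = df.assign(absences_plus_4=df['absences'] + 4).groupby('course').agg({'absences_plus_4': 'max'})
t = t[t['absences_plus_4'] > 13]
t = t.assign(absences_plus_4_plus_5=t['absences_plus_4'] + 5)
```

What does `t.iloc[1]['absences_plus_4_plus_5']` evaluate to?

20

add column absences_plus_4 = df['absences'] + 4:
   student  absences course  absences_plus_4
0     Hana         8   Econ               12
1      Zoe         6   Hist               10
2     Hana         5   Phys                9
3     Hana         6   Phys               10
4     Hana        10   Econ               14
5     Hana         5   Hist                9
6      Zoe         5   Chem                9
7     Hana         5   Chem                9
8     Hana        11   Math               15
9     Hana         5   Math                9
10     Zoe         5   Chem                9
11     Zoe         2   Hist                6
12    Hana         9   Chem               13
group by course, max of absences_plus_4:
        absences_plus_4
course                 
Chem                 13
Econ                 14
Hist                 10
Math                 15
Phys                 10
filter rows where absences_plus_4 > 13:
        absences_plus_4
course                 
Econ                 14
Math                 15
add column absences_plus_4_plus_5 = t['absences_plus_4'] + 5:
        absences_plus_4  absences_plus_4_plus_5
course                                         
Econ                 14                      19
Math                 15                      20
Reading off the value at position 1, column 'absences_plus_4_plus_5', we get 20.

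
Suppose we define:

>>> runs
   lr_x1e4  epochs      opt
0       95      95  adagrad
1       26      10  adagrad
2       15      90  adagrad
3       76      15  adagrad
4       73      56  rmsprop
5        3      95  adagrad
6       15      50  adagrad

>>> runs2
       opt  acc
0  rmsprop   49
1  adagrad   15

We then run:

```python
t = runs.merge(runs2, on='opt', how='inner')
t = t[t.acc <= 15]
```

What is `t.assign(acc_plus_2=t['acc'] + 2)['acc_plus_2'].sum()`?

merge on 'opt' (how='inner') → 7 rows:
   lr_x1e4  epochs      opt  acc
0       95      95  adagrad   15
1       26      10  adagrad   15
2       15      90  adagrad   15
3       76      15  adagrad   15
4       73      56  rmsprop   49
5        3      95  adagrad   15
6       15      50  adagrad   15
filter rows where acc <= 15:
   lr_x1e4  epochs      opt  acc
0       95      95  adagrad   15
1       26      10  adagrad   15
2       15      90  adagrad   15
3       76      15  adagrad   15
5        3      95  adagrad   15
6       15      50  adagrad   15
add column acc_plus_2 = t['acc'] + 2:
   lr_x1e4  epochs      opt  acc  acc_plus_2
0       95      95  adagrad   15          17
1       26      10  adagrad   15          17
2       15      90  adagrad   15          17
3       76      15  adagrad   15          17
5        3      95  adagrad   15          17
6       15      50  adagrad   15          17
Finally, sum of column 'acc_plus_2' = 102.

102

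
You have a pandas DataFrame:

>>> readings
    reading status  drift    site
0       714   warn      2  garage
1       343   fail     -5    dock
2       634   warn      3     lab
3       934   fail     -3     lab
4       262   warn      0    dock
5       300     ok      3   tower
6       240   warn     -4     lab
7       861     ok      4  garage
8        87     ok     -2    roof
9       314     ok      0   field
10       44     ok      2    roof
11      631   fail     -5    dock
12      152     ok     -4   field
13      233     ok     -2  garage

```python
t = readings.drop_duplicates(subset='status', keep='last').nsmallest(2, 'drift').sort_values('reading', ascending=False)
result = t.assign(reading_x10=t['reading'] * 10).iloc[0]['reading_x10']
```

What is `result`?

6310

drop duplicate status (keep=last):
    reading status  drift    site
6       240   warn     -4     lab
11      631   fail     -5    dock
13      233     ok     -2  garage
take 2 rows with smallest drift:
    reading status  drift  site
11      631   fail     -5  dock
6       240   warn     -4   lab
sort by reading descending:
    reading status  drift  site
11      631   fail     -5  dock
6       240   warn     -4   lab
add column reading_x10 = t['reading'] * 10:
    reading status  drift  site  reading_x10
11      631   fail     -5  dock         6310
6       240   warn     -4   lab         2400
Then the value at position 0, column 'reading_x10': 6310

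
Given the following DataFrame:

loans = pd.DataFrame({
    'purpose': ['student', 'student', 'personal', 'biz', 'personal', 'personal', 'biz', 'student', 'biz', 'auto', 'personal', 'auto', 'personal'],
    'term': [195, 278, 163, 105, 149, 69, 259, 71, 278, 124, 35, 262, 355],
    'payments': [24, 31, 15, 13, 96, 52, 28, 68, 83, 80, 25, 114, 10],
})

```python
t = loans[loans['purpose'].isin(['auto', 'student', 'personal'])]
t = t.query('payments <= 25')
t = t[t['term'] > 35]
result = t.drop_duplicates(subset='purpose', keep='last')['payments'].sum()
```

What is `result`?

34

filter rows where purpose in ['auto', 'student', 'personal']:
     purpose  term  payments
0    student   195        24
1    student   278        31
2   personal   163        15
4   personal   149        96
5   personal    69        52
7    student    71        68
9       auto   124        80
10  personal    35        25
11      auto   262       114
12  personal   355        10
filter rows where payments <= 25:
     purpose  term  payments
0    student   195        24
2   personal   163        15
10  personal    35        25
12  personal   355        10
filter rows where term > 35:
     purpose  term  payments
0    student   195        24
2   personal   163        15
12  personal   355        10
drop duplicate purpose (keep=last):
     purpose  term  payments
0    student   195        24
12  personal   355        10
Hence 34.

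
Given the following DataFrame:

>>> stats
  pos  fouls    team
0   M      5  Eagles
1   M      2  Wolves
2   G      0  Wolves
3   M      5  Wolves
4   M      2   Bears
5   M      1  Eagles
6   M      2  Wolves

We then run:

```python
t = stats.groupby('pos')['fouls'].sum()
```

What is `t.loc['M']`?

17

group by pos, sum of fouls:
pos
G     0
M    17
Name: fouls, dtype: int64
Taking the value at index 'M' gives 17.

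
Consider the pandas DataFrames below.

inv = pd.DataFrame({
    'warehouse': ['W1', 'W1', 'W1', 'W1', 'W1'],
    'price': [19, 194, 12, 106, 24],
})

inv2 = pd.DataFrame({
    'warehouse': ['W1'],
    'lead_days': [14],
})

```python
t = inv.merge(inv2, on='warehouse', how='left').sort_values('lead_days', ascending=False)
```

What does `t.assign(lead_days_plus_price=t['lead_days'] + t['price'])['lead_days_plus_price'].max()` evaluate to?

merge on 'warehouse' (how='left') → 5 rows:
  warehouse  price  lead_days
0        W1     19         14
1        W1    194         14
2        W1     12         14
3        W1    106         14
4        W1     24         14
sort by lead_days descending:
  warehouse  price  lead_days
0        W1     19         14
1        W1    194         14
2        W1     12         14
3        W1    106         14
4        W1     24         14
add column lead_days_plus_price = t['lead_days'] + t['price']:
  warehouse  price  lead_days  lead_days_plus_price
0        W1     19         14                    33
1        W1    194         14                   208
2        W1     12         14                    26
3        W1    106         14                   120
4        W1     24         14                    38
Hence 208.

208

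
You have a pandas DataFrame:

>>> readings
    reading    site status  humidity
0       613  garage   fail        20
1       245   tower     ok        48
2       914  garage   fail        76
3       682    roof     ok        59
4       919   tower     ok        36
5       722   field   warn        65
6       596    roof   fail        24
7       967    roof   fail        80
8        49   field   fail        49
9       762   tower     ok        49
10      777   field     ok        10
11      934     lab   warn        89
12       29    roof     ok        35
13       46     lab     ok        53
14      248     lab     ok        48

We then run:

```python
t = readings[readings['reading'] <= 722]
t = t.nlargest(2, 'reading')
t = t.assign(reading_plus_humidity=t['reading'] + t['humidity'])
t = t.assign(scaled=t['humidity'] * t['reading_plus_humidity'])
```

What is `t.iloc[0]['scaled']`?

filter rows where reading <= 722:
    reading    site status  humidity
0       613  garage   fail        20
1       245   tower     ok        48
3       682    roof     ok        59
5       722   field   warn        65
6       596    roof   fail        24
8        49   field   fail        49
12       29    roof     ok        35
13       46     lab     ok        53
14      248     lab     ok        48
take 2 rows with largest reading:
   reading   site status  humidity
5      722  field   warn        65
3      682   roof     ok        59
add column reading_plus_humidity = t['reading'] + t['humidity']:
   reading   site status  humidity  reading_plus_humidity
5      722  field   warn        65                    787
3      682   roof     ok        59                    741
add column scaled = t['humidity'] * t['reading_plus_humidity']:
   reading   site status  humidity  reading_plus_humidity  scaled
5      722  field   warn        65                    787   51155
3      682   roof     ok        59                    741   43719

51155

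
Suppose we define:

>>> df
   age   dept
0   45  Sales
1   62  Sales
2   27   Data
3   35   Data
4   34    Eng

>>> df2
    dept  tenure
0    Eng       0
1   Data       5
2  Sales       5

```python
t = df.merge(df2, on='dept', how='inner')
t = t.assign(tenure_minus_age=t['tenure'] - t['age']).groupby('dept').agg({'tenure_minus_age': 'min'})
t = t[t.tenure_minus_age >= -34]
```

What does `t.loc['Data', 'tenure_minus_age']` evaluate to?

merge on 'dept' (how='inner') → 5 rows:
   age   dept  tenure
0   45  Sales       5
1   62  Sales       5
2   27   Data       5
3   35   Data       5
4   34    Eng       0
add column tenure_minus_age = t['tenure'] - t['age']:
   age   dept  tenure  tenure_minus_age
0   45  Sales       5               -40
1   62  Sales       5               -57
2   27   Data       5               -22
3   35   Data       5               -30
4   34    Eng       0               -34
group by dept, min of tenure_minus_age:
       tenure_minus_age
dept                   
Data                -30
Eng                 -34
Sales               -57
filter rows where tenure_minus_age >= -34:
      tenure_minus_age
dept                  
Data               -30
Eng                -34

-30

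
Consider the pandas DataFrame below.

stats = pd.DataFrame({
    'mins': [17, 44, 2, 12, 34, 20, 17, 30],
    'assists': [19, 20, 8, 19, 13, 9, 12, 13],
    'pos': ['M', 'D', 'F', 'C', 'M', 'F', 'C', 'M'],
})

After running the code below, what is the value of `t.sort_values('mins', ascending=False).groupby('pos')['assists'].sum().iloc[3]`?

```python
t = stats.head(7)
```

32

take first 7 rows:
   mins  assists pos
0    17       19   M
1    44       20   D
2     2        8   F
3    12       19   C
4    34       13   M
5    20        9   F
6    17       12   C
sort by mins descending:
   mins  assists pos
1    44       20   D
4    34       13   M
5    20        9   F
0    17       19   M
6    17       12   C
3    12       19   C
2     2        8   F
group by pos, sum of assists:
pos
C    31
D    20
F    17
M    32
Name: assists, dtype: int64
Hence 32.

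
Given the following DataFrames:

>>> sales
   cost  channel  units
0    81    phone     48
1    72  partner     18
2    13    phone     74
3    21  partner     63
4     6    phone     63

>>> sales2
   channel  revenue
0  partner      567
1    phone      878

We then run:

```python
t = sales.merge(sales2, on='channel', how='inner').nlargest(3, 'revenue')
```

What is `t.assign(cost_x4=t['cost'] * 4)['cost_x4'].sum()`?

400

merge on 'channel' (how='inner') → 5 rows:
   cost  channel  units  revenue
0    81    phone     48      878
1    72  partner     18      567
2    13    phone     74      878
3    21  partner     63      567
4     6    phone     63      878
take 3 rows with largest revenue:
   cost channel  units  revenue
0    81   phone     48      878
2    13   phone     74      878
4     6   phone     63      878
add column cost_x4 = t['cost'] * 4:
   cost channel  units  revenue  cost_x4
0    81   phone     48      878      324
2    13   phone     74      878       52
4     6   phone     63      878       24
sum of column 'cost_x4' → 400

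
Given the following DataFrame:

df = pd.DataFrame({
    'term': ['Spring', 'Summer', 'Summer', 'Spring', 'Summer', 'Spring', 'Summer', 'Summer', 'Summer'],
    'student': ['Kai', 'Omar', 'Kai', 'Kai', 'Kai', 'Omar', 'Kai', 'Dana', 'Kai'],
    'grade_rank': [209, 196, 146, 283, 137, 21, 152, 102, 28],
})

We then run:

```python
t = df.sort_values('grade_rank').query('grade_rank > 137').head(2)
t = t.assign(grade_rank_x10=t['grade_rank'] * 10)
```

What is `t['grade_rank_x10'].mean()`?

1490.0

sort by grade_rank:
     term student  grade_rank
5  Spring    Omar          21
8  Summer     Kai          28
7  Summer    Dana         102
4  Summer     Kai         137
2  Summer     Kai         146
6  Summer     Kai         152
1  Summer    Omar         196
0  Spring     Kai         209
3  Spring     Kai         283
filter rows where grade_rank > 137:
     term student  grade_rank
2  Summer     Kai         146
6  Summer     Kai         152
1  Summer    Omar         196
0  Spring     Kai         209
3  Spring     Kai         283
take first 2 rows:
     term student  grade_rank
2  Summer     Kai         146
6  Summer     Kai         152
add column grade_rank_x10 = t['grade_rank'] * 10:
     term student  grade_rank  grade_rank_x10
2  Summer     Kai         146            1460
6  Summer     Kai         152            1520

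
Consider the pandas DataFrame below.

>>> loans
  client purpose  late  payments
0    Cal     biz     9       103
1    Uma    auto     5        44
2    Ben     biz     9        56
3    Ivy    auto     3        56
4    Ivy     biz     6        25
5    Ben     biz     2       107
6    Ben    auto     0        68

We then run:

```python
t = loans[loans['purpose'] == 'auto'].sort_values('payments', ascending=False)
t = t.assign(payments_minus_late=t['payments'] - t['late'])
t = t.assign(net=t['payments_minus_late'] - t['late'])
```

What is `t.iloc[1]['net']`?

filter rows where purpose == 'auto':
  client purpose  late  payments
1    Uma    auto     5        44
3    Ivy    auto     3        56
6    Ben    auto     0        68
sort by payments descending:
  client purpose  late  payments
6    Ben    auto     0        68
3    Ivy    auto     3        56
1    Uma    auto     5        44
add column payments_minus_late = t['payments'] - t['late']:
  client purpose  late  payments  payments_minus_late
6    Ben    auto     0        68                   68
3    Ivy    auto     3        56                   53
1    Uma    auto     5        44                   39
add column net = t['payments_minus_late'] - t['late']:
  client purpose  late  payments  payments_minus_late  net
6    Ben    auto     0        68                   68   68
3    Ivy    auto     3        56                   53   50
1    Uma    auto     5        44                   39   34

50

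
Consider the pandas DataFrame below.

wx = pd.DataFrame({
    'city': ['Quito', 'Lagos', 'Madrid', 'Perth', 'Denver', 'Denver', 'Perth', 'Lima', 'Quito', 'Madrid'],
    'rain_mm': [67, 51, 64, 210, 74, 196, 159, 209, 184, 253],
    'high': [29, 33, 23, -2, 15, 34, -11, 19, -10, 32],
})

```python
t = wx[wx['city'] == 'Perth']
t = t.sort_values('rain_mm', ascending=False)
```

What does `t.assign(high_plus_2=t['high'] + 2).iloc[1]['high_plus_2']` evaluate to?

-9

filter rows where city == 'Perth':
    city  rain_mm  high
3  Perth      210    -2
6  Perth      159   -11
sort by rain_mm descending:
    city  rain_mm  high
3  Perth      210    -2
6  Perth      159   -11
add column high_plus_2 = t['high'] + 2:
    city  rain_mm  high  high_plus_2
3  Perth      210    -2            0
6  Perth      159   -11           -9
Then the value at position 1, column 'high_plus_2': -9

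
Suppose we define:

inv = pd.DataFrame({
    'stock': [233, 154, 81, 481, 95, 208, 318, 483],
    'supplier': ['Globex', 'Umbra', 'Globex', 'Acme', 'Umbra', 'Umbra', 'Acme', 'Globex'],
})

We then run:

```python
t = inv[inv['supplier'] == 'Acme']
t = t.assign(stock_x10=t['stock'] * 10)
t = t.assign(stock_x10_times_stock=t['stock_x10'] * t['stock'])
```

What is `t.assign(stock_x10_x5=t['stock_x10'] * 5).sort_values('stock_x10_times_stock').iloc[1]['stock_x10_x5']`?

24050

filter rows where supplier == 'Acme':
   stock supplier
3    481     Acme
6    318     Acme
add column stock_x10 = t['stock'] * 10:
   stock supplier  stock_x10
3    481     Acme       4810
6    318     Acme       3180
add column stock_x10_times_stock = t['stock_x10'] * t['stock']:
   stock supplier  stock_x10  stock_x10_times_stock
3    481     Acme       4810                2313610
6    318     Acme       3180                1011240
add column stock_x10_x5 = t['stock_x10'] * 5:
   stock supplier  stock_x10  stock_x10_times_stock  stock_x10_x5
3    481     Acme       4810                2313610         24050
6    318     Acme       3180                1011240         15900
sort by stock_x10_times_stock:
   stock supplier  stock_x10  stock_x10_times_stock  stock_x10_x5
6    318     Acme       3180                1011240         15900
3    481     Acme       4810                2313610         24050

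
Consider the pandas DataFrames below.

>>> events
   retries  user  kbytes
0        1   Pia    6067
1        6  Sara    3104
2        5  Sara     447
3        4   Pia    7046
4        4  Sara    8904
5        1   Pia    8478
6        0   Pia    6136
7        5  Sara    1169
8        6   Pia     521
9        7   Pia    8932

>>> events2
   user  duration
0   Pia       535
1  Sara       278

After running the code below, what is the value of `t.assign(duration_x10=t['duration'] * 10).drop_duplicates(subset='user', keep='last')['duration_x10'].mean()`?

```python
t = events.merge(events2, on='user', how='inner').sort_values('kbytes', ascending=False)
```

4065.0

merge on 'user' (how='inner') → 10 rows:
   retries  user  kbytes  duration
0        1   Pia    6067       535
1        6  Sara    3104       278
2        5  Sara     447       278
3        4   Pia    7046       535
4        4  Sara    8904       278
5        1   Pia    8478       535
6        0   Pia    6136       535
7        5  Sara    1169       278
8        6   Pia     521       535
9        7   Pia    8932       535
sort by kbytes descending:
   retries  user  kbytes  duration
9        7   Pia    8932       535
4        4  Sara    8904       278
5        1   Pia    8478       535
3        4   Pia    7046       535
6        0   Pia    6136       535
0        1   Pia    6067       535
1        6  Sara    3104       278
7        5  Sara    1169       278
8        6   Pia     521       535
2        5  Sara     447       278
add column duration_x10 = t['duration'] * 10:
   retries  user  kbytes  duration  duration_x10
9        7   Pia    8932       535          5350
4        4  Sara    8904       278          2780
5        1   Pia    8478       535          5350
3        4   Pia    7046       535          5350
6        0   Pia    6136       535          5350
0        1   Pia    6067       535          5350
1        6  Sara    3104       278          2780
7        5  Sara    1169       278          2780
8        6   Pia     521       535          5350
2        5  Sara     447       278          2780
drop duplicate user (keep=last):
   retries  user  kbytes  duration  duration_x10
8        6   Pia     521       535          5350
2        5  Sara     447       278          2780
Reading off the mean of column 'duration_x10', we get 4065.0.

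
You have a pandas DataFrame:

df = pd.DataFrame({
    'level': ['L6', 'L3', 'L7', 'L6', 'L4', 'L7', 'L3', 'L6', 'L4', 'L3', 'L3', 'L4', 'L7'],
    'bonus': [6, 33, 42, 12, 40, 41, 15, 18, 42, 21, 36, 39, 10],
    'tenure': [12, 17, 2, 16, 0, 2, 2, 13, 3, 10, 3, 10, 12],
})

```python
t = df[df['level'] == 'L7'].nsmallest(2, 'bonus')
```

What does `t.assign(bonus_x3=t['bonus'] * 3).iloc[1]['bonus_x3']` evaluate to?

filter rows where level == 'L7':
   level  bonus  tenure
2     L7     42       2
5     L7     41       2
12    L7     10      12
take 2 rows with smallest bonus:
   level  bonus  tenure
12    L7     10      12
5     L7     41       2
add column bonus_x3 = t['bonus'] * 3:
   level  bonus  tenure  bonus_x3
12    L7     10      12        30
5     L7     41       2       123
Reading off the value at position 1, column 'bonus_x3', we get 123.

123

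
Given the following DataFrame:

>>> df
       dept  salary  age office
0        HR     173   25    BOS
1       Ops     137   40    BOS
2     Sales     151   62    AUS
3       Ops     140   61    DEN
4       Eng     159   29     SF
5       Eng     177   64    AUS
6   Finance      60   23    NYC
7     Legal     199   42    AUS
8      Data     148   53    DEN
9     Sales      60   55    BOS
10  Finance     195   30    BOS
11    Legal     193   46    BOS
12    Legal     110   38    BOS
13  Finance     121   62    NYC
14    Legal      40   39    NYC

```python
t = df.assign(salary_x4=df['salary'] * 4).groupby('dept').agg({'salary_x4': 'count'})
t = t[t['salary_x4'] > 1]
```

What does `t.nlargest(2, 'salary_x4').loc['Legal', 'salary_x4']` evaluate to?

4

add column salary_x4 = df['salary'] * 4:
       dept  salary  age office  salary_x4
0        HR     173   25    BOS        692
1       Ops     137   40    BOS        548
2     Sales     151   62    AUS        604
3       Ops     140   61    DEN        560
4       Eng     159   29     SF        636
5       Eng     177   64    AUS        708
6   Finance      60   23    NYC        240
7     Legal     199   42    AUS        796
8      Data     148   53    DEN        592
9     Sales      60   55    BOS        240
10  Finance     195   30    BOS        780
11    Legal     193   46    BOS        772
12    Legal     110   38    BOS        440
13  Finance     121   62    NYC        484
14    Legal      40   39    NYC        160
group by dept, count of salary_x4:
         salary_x4
dept              
Data             1
Eng              2
Finance          3
HR               1
Legal            4
Ops              2
Sales            2
filter rows where salary_x4 > 1:
         salary_x4
dept              
Eng              2
Finance          3
Legal            4
Ops              2
Sales            2
take 2 rows with largest salary_x4:
         salary_x4
dept              
Legal            4
Finance          3
Hence 4.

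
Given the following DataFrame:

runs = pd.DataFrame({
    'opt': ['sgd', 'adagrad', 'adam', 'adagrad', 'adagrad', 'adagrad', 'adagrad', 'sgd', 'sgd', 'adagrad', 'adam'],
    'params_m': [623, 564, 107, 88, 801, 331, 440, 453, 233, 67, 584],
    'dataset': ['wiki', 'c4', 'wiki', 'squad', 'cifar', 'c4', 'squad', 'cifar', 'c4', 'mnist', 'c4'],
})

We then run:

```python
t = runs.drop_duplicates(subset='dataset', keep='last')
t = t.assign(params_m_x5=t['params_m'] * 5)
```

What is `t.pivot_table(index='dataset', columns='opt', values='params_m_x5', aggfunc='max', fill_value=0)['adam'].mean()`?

drop duplicate dataset (keep=last):
        opt  params_m dataset
2      adam       107    wiki
6   adagrad       440   squad
7       sgd       453   cifar
9   adagrad        67   mnist
10     adam       584      c4
add column params_m_x5 = t['params_m'] * 5:
        opt  params_m dataset  params_m_x5
2      adam       107    wiki          535
6   adagrad       440   squad         2200
7       sgd       453   cifar         2265
9   adagrad        67   mnist          335
10     adam       584      c4         2920
pivot: rows=dataset, cols=opt, max(params_m_x5):
opt      adagrad  adam   sgd
dataset                     
c4             0  2920     0
cifar          0     0  2265
mnist        335     0     0
squad       2200     0     0
wiki           0   535     0

691.0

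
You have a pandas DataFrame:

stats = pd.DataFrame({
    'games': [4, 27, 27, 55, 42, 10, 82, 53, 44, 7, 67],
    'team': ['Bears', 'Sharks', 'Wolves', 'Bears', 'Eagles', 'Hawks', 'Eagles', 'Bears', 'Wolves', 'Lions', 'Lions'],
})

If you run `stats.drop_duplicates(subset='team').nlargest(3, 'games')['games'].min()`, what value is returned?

drop duplicate team (keep=first):
   games    team
0      4   Bears
1     27  Sharks
2     27  Wolves
4     42  Eagles
5     10   Hawks
9      7   Lions
take 3 rows with largest games:
   games    team
4     42  Eagles
1     27  Sharks
2     27  Wolves
Then the min of column 'games': 27

27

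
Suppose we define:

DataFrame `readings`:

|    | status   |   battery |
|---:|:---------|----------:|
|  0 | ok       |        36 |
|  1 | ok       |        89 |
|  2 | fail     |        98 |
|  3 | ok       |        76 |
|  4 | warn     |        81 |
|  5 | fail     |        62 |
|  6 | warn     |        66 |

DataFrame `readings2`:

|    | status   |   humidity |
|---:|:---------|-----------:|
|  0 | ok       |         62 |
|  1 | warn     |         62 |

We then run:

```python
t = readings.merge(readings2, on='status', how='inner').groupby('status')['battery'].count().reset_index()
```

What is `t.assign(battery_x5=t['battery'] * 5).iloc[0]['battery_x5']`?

15

merge on 'status' (how='inner') → 5 rows:
  status  battery  humidity
0     ok       36        62
1     ok       89        62
2     ok       76        62
3   warn       81        62
4   warn       66        62
group by status, count of battery:
status
ok      3
warn    2
Name: battery, dtype: int64
reset_index():
  status  battery
0     ok        3
1   warn        2
add column battery_x5 = t['battery'] * 5:
  status  battery  battery_x5
0     ok        3          15
1   warn        2          10
Taking the value at position 0, column 'battery_x5' gives 15.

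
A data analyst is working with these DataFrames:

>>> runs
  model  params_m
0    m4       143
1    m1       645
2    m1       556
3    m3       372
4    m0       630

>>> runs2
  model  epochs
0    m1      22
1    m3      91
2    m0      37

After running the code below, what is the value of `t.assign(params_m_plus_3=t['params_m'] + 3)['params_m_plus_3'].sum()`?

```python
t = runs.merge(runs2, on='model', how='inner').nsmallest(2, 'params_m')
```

merge on 'model' (how='inner') → 4 rows:
  model  params_m  epochs
0    m1       645      22
1    m1       556      22
2    m3       372      91
3    m0       630      37
take 2 rows with smallest params_m:
  model  params_m  epochs
2    m3       372      91
1    m1       556      22
add column params_m_plus_3 = t['params_m'] + 3:
  model  params_m  epochs  params_m_plus_3
2    m3       372      91              375
1    m1       556      22              559
Finally, sum of column 'params_m_plus_3' = 934.

934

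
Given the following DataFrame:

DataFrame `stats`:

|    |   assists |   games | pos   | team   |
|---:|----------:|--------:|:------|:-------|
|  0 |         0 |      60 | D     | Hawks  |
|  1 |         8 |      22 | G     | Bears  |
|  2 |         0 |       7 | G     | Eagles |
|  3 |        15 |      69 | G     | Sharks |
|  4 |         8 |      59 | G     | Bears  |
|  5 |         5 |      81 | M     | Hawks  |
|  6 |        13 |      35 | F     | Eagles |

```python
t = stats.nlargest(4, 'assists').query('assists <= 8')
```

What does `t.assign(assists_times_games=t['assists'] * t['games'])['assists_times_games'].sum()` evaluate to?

take 4 rows with largest assists:
   assists  games pos    team
3       15     69   G  Sharks
6       13     35   F  Eagles
1        8     22   G   Bears
4        8     59   G   Bears
filter rows where assists <= 8:
   assists  games pos   team
1        8     22   G  Bears
4        8     59   G  Bears
add column assists_times_games = t['assists'] * t['games']:
   assists  games pos   team  assists_times_games
1        8     22   G  Bears                  176
4        8     59   G  Bears                  472
Hence 648.

648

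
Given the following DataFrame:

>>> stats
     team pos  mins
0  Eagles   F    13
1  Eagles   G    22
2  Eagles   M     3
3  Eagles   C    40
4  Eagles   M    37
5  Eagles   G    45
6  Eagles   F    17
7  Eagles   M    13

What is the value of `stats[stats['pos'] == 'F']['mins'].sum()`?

filter rows where pos == 'F':
     team pos  mins
0  Eagles   F    13
6  Eagles   F    17

30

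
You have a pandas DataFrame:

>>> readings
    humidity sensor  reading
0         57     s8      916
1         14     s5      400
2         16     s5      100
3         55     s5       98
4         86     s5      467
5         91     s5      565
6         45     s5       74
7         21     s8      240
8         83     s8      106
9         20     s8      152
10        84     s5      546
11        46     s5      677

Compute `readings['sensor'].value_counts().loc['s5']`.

value_counts of sensor:
sensor
s5    8
s8    4
Name: count, dtype: int64
Reading off the value at index 's5', we get 8.

8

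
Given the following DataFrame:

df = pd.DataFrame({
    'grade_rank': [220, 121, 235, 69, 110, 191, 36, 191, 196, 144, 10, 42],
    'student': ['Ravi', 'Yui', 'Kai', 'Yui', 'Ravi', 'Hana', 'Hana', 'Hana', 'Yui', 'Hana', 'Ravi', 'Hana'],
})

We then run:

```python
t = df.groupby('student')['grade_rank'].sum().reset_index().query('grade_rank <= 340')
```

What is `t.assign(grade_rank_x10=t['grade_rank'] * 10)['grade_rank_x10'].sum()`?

group by student, sum of grade_rank:
student
Hana    604
Kai     235
Ravi    340
Yui     386
Name: grade_rank, dtype: int64
reset_index():
  student  grade_rank
0    Hana         604
1     Kai         235
2    Ravi         340
3     Yui         386
filter rows where grade_rank <= 340:
  student  grade_rank
1     Kai         235
2    Ravi         340
add column grade_rank_x10 = t['grade_rank'] * 10:
  student  grade_rank  grade_rank_x10
1     Kai         235            2350
2    Ravi         340            3400

5750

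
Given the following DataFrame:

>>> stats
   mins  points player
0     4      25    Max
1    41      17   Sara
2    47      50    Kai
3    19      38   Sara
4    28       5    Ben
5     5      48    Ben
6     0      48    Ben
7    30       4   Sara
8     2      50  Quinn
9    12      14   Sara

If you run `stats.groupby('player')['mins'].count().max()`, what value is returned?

group by player, count of mins:
player
Ben      3
Kai      1
Max      1
Quinn    1
Sara     4
Name: mins, dtype: int64
Finally, max of the resulting series = 4.

4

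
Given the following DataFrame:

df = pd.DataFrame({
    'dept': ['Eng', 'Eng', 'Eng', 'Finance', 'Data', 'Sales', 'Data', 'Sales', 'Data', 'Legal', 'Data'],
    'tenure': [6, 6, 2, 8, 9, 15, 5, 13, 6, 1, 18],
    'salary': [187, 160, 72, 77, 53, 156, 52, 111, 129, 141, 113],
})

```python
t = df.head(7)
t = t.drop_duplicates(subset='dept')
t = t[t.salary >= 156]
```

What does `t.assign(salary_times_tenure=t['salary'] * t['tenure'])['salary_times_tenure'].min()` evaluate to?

1122

take first 7 rows:
      dept  tenure  salary
0      Eng       6     187
1      Eng       6     160
2      Eng       2      72
3  Finance       8      77
4     Data       9      53
5    Sales      15     156
6     Data       5      52
drop duplicate dept (keep=first):
      dept  tenure  salary
0      Eng       6     187
3  Finance       8      77
4     Data       9      53
5    Sales      15     156
filter rows where salary >= 156:
    dept  tenure  salary
0    Eng       6     187
5  Sales      15     156
add column salary_times_tenure = t['salary'] * t['tenure']:
    dept  tenure  salary  salary_times_tenure
0    Eng       6     187                 1122
5  Sales      15     156                 2340
The min of column 'salary_times_tenure' is 1122.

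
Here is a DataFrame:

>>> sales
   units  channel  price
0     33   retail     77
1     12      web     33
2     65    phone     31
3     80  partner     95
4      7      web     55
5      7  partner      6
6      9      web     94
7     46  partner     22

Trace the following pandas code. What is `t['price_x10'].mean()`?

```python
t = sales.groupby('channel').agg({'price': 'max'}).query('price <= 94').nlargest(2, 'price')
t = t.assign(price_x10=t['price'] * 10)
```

group by channel, max of price:
         price
channel       
partner     95
phone       31
retail      77
web         94
filter rows where price <= 94:
         price
channel       
phone       31
retail      77
web         94
take 2 rows with largest price:
         price
channel       
web         94
retail      77
add column price_x10 = t['price'] * 10:
         price  price_x10
channel                  
web         94        940
retail      77        770
Finally, mean of column 'price_x10' = 855.0.

855.0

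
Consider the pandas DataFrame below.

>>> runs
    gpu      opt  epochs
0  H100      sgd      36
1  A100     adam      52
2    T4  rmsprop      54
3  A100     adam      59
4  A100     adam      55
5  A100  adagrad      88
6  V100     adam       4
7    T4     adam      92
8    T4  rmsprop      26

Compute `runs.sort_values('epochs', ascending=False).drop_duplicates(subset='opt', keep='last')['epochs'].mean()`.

sort by epochs descending:
    gpu      opt  epochs
7    T4     adam      92
5  A100  adagrad      88
3  A100     adam      59
4  A100     adam      55
2    T4  rmsprop      54
1  A100     adam      52
0  H100      sgd      36
8    T4  rmsprop      26
6  V100     adam       4
drop duplicate opt (keep=last):
    gpu      opt  epochs
5  A100  adagrad      88
0  H100      sgd      36
8    T4  rmsprop      26
6  V100     adam       4

38.5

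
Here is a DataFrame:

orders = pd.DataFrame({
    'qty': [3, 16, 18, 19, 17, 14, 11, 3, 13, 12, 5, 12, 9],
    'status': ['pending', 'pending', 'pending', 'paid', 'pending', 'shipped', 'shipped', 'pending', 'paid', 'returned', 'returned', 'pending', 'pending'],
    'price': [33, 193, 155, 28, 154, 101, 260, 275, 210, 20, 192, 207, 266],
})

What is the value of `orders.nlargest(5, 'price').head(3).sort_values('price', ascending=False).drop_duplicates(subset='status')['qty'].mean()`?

7.0

take 5 rows with largest price:
    qty   status  price
7     3  pending    275
12    9  pending    266
6    11  shipped    260
8    13     paid    210
11   12  pending    207
take first 3 rows:
    qty   status  price
7     3  pending    275
12    9  pending    266
6    11  shipped    260
sort by price descending:
    qty   status  price
7     3  pending    275
12    9  pending    266
6    11  shipped    260
drop duplicate status (keep=first):
   qty   status  price
7    3  pending    275
6   11  shipped    260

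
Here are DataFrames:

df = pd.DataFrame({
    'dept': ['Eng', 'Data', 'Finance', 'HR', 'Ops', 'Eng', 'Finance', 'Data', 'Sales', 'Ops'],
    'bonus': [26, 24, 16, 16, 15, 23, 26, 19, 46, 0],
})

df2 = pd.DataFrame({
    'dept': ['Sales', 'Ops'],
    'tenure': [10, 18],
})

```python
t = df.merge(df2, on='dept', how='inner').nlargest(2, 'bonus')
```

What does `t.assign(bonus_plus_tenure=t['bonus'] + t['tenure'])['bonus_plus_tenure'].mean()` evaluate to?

44.5

merge on 'dept' (how='inner') → 3 rows:
    dept  bonus  tenure
0    Ops     15      18
1  Sales     46      10
2    Ops      0      18
take 2 rows with largest bonus:
    dept  bonus  tenure
1  Sales     46      10
0    Ops     15      18
add column bonus_plus_tenure = t['bonus'] + t['tenure']:
    dept  bonus  tenure  bonus_plus_tenure
1  Sales     46      10                 56
0    Ops     15      18                 33
So mean() = 44.5.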